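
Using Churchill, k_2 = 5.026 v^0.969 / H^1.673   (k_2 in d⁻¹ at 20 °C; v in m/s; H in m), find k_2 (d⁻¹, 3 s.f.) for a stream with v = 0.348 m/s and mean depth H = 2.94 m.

k_2 ≈ 0.297 d⁻¹

k_2 = 5.026 × 0.348^0.969 / 2.94^1.673 = 5.026 × 0.3596 / 6.075 = 0.2975 d⁻¹.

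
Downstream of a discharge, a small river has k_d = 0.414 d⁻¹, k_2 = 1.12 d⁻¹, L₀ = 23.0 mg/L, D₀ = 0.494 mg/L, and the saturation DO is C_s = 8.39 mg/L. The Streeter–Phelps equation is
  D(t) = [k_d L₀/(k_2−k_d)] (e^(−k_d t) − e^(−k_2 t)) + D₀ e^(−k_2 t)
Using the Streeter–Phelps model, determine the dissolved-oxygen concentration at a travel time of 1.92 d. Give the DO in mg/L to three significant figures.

k_d L₀/(k_2−k_d) = 0.414×23.0/(1.12−0.414) = 9.522/0.7060 = 13.49 mg/L.
e^(−k_d t) = e^(−0.414×1.920) = 0.4516; e^(−k_2 t) = e^(−1.12×1.920) = 0.1164.
D = 13.49 × (0.4516 − 0.1164) + 0.494 × 0.1164 = 4.521 + 0.05752 = 4.578 mg/L.
DO = C_s − D = 8.39 − 4.578 = 3.812 mg/L.

DO ≈ 3.81 mg/L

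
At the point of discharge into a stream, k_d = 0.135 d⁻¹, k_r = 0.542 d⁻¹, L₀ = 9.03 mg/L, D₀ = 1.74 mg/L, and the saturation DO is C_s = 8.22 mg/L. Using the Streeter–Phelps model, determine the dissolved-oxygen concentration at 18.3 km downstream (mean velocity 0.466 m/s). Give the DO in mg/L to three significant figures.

Travel time t = x/v = 18.3 km / (0.466 m/s) = 18300 m / 0.466 m/s = 39270 s = 0.4545 d.
k_d L₀/(k_r−k_d) = 0.135×9.03/(0.542−0.135) = 1.219/0.4070 = 2.995 mg/L.
e^(−k_d t) = e^(−0.135×0.4545) = 0.9405; e^(−k_r t) = e^(−0.542×0.4545) = 0.7816.
D = 2.995 × (0.9405 − 0.7816) + 1.74 × 0.7816 = 0.4757 + 1.360 = 1.836 mg/L.
DO = C_s − D = 8.22 − 1.836 = 6.384 mg/L.

DO ≈ 6.38 mg/L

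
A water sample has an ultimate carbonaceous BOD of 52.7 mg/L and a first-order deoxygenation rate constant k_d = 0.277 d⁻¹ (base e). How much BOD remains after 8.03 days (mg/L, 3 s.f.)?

L ≈ 5.70 mg/L

L_t = L₀ e^(−k_d t) = 52.7 × e^(−0.277×8.03) = 52.7 × 0.1081 = 5.699 mg/L.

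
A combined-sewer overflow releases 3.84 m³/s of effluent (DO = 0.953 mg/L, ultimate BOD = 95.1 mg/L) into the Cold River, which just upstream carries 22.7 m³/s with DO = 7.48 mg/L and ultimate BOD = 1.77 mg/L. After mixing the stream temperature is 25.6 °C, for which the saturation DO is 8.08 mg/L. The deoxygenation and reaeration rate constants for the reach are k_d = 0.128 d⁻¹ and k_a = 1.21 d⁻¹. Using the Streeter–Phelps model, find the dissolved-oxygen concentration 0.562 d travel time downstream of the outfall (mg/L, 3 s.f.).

Mixed DO = (22.7×7.48 + 3.84×0.953)/(22.7+3.84) = 173.5/26.54 = 6.536 mg/L.
Mixed L₀ = (22.7×1.77 + 3.84×95.1)/(26.54) = 405.4/26.54 = 15.27 mg/L.
Initial deficit D₀ = C_s − DO₀ = 8.08 − 6.536 = 1.544 mg/L.
D(0.562) = [0.128×15.27/(1.21−0.128)](e^(−0.128×0.562) − e^(−1.21×0.562)) + 1.544 e^(−1.21×0.562)
= 1.807 × (0.9306 − 0.5066) + 1.544 × 0.5066 = 1.548 mg/L.
DO = 8.08 − 1.548 = 6.532 mg/L.

DO ≈ 6.53 mg/L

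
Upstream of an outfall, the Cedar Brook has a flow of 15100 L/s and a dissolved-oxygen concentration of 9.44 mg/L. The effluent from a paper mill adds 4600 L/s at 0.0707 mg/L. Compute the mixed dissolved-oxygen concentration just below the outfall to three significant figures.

Flow-weighted mixing: C = (Q_r C_r + Q_w C_w)/(Q_r + Q_w)
= (15100×9.44 + 4600×0.0707)/(15100 + 4600) = 142900/19700 = 7.252 mg/L.

7.25 mg/L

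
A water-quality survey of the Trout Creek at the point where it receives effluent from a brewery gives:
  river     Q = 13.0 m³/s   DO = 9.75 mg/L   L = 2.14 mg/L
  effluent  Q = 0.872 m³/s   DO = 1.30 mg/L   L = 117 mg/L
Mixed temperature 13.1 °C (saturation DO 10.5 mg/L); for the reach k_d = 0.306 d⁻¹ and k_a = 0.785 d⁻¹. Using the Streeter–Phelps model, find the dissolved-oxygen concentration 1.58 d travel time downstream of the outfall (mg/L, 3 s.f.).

DO ≈ 8.17 mg/L

Mixed DO = (13.0×9.75 + 0.872×1.30)/(13.0+0.872) = 127.9/13.87 = 9.219 mg/L.
Mixed L₀ = (13.0×2.14 + 0.872×117)/(13.87) = 129.8/13.87 = 9.360 mg/L.
Initial deficit D₀ = C_s − DO₀ = 10.5 − 9.219 = 1.281 mg/L.
D(1.58) = [0.306×9.360/(0.785−0.306)](e^(−0.306×1.58) − e^(−0.785×1.58)) + 1.281 e^(−0.785×1.58)
= 5.980 × (0.6166 − 0.2893) + 1.281 × 0.2893 = 2.328 mg/L.
DO = 10.5 − 2.328 = 8.172 mg/L.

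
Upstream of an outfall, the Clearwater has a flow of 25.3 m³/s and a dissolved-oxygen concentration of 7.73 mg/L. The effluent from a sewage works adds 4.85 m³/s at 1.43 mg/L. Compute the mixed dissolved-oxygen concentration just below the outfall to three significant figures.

6.72 mg/L

Flow-weighted mixing: C = (Q_r C_r + Q_w C_w)/(Q_r + Q_w)
= (25.3×7.73 + 4.85×1.43)/(25.3 + 4.85) = 202.5/30.15 = 6.717 mg/L.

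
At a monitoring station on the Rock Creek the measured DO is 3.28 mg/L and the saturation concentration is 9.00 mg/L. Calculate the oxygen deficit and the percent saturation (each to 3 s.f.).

D = C_s − C = 9.00 − 3.28 = 5.72 mg/L.
% saturation = 3.28/9.00 × 100 = 36.4 %.

D ≈ 5.72 mg/L; 36.4 % saturation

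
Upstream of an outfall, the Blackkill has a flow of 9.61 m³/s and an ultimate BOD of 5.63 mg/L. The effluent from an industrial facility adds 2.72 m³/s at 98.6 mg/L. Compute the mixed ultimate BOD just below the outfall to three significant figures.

26.1 mg/L

Flow-weighted mixing: C = (Q_r C_r + Q_w C_w)/(Q_r + Q_w)
= (9.61×5.63 + 2.72×98.6)/(9.61 + 2.72) = 322.3/12.33 = 26.14 mg/L.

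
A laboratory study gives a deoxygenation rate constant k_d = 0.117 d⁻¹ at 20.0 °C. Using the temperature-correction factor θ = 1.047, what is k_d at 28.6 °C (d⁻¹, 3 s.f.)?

k_d(T₂) = k_d(T₁) · θ^(T₂−T₁) = 0.117 × 1.047^(28.6−20.0)
= 0.117 × 1.047^8.60 = 0.117 × 1.484 = 0.1737 d⁻¹.

k_d ≈ 0.174 d⁻¹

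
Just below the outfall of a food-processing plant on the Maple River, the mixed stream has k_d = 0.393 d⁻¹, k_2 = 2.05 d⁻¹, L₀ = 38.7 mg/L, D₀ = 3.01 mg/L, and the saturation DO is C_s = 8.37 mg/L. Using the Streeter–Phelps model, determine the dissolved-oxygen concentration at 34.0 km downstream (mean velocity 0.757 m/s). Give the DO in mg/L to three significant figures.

DO ≈ 3.01 mg/L

Travel time t = x/v = 34.0 km / (0.757 m/s) = 34000 m / 0.757 m/s = 44910 s = 0.5198 d.
k_d L₀/(k_2−k_d) = 0.393×38.7/(2.05−0.393) = 15.21/1.657 = 9.179 mg/L.
e^(−k_d t) = e^(−0.393×0.5198) = 0.8152; e^(−k_2 t) = e^(−2.05×0.5198) = 0.3445.
D = 9.179 × (0.8152 − 0.3445) + 3.01 × 0.3445 = 4.321 + 1.037 = 5.358 mg/L.
DO = C_s − D = 8.37 − 5.358 = 3.012 mg/L.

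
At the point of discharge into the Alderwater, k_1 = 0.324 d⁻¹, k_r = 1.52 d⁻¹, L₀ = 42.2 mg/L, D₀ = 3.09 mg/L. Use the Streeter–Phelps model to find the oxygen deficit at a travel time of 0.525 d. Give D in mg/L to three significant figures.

D ≈ 5.89 mg/L

k_1 L₀/(k_r−k_1) = 0.324×42.2/(1.52−0.324) = 13.67/1.196 = 11.43 mg/L.
e^(−k_1 t) = e^(−0.324×0.5250) = 0.8436; e^(−k_r t) = e^(−1.52×0.5250) = 0.4502.
D = 11.43 × (0.8436 − 0.4502) + 3.09 × 0.4502 = 4.497 + 1.391 = 5.888 mg/L.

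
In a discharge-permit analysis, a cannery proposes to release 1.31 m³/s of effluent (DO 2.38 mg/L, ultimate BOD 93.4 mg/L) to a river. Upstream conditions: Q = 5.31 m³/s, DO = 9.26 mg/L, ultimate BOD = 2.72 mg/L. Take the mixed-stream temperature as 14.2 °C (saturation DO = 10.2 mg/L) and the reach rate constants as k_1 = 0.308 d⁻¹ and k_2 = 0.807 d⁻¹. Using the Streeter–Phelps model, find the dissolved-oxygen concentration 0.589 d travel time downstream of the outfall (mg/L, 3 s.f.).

Mixed DO = (5.31×9.26 + 1.31×2.38)/(5.31+1.31) = 52.29/6.620 = 7.899 mg/L.
Mixed L₀ = (5.31×2.72 + 1.31×93.4)/(6.620) = 136.8/6.620 = 20.66 mg/L.
Initial deficit D₀ = C_s − DO₀ = 10.2 − 7.899 = 2.301 mg/L.
D(0.589) = [0.308×20.66/(0.807−0.308)](e^(−0.308×0.589) − e^(−0.807×0.589)) + 2.301 e^(−0.807×0.589)
= 12.75 × (0.8341 − 0.6217) + 2.301 × 0.6217 = 4.140 mg/L.
DO = 10.2 − 4.140 = 6.060 mg/L.

DO ≈ 6.06 mg/L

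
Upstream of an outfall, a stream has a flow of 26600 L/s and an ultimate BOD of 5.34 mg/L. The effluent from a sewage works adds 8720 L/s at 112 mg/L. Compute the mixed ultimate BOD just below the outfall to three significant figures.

31.7 mg/L

Flow-weighted mixing: C = (Q_r C_r + Q_w C_w)/(Q_r + Q_w)
= (26600×5.34 + 8720×112)/(26600 + 8720) = 1.119×10^6/35320 = 31.67 mg/L.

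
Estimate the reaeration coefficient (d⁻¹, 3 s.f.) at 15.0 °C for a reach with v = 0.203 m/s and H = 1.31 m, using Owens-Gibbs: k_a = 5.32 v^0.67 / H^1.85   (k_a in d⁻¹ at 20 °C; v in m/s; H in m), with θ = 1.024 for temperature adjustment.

k_a(20) = 5.32 × 0.203^0.67 / 1.31^1.85 = 5.32 × 0.3436 / 1.648 = 1.109 d⁻¹.
k_a(15.0) = 1.109 × 1.024^(15.0−20) = 1.109 × 0.8882 = 0.9851 d⁻¹.

k_a ≈ 0.985 d⁻¹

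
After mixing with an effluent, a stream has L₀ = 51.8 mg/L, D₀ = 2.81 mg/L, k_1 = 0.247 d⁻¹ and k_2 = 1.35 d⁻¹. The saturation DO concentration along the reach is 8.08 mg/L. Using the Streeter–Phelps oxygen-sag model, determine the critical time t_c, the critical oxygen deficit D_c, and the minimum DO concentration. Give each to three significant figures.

t_c ≈ 1.29 d; D_c ≈ 6.89 mg/L; min DO ≈ 1.19 mg/L

t_c = [1/(k_2−k_1)] ln[(k_2/k_1)(1 − D₀(k_2−k_1)/(k_1 L₀))]
= [1/(1.35−0.247)] ln[(1.35/0.247)(1 − 2.81×1.103/(0.247×51.8))]
= (1/1.103) ln[5.466 × 0.7578] = 0.9066 × ln(4.142) = 0.9066 × 1.421 = 1.288 d.
D_c = (k_1/k_2) L₀ e^(−k_1 t_c) = (0.247/1.35) × 51.8 × e^(−0.247×1.288) = 0.1830 × 51.8 × 0.7274 = 6.894 mg/L.
Minimum DO = C_s − D_c = 8.08 − 6.894 = 1.186 mg/L.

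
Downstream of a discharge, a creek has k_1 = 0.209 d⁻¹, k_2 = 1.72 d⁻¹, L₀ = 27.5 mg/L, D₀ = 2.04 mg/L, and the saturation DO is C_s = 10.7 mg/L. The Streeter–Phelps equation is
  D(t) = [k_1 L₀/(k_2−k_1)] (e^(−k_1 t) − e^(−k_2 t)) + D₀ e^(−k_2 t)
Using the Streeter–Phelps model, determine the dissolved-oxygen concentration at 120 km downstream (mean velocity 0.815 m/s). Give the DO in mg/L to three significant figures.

Travel time t = x/v = 120 km / (0.815 m/s) = 120000 m / 0.815 m/s = 147200 s = 1.704 d.
k_1 L₀/(k_2−k_1) = 0.209×27.5/(1.72−0.209) = 5.747/1.511 = 3.804 mg/L.
e^(−k_1 t) = e^(−0.209×1.704) = 0.7004; e^(−k_2 t) = e^(−1.72×1.704) = 0.05334.
D = 3.804 × (0.7004 − 0.05334) + 2.04 × 0.05334 = 2.461 + 0.1088 = 2.570 mg/L.
DO = C_s − D = 10.7 − 2.570 = 8.130 mg/L.

DO ≈ 8.13 mg/L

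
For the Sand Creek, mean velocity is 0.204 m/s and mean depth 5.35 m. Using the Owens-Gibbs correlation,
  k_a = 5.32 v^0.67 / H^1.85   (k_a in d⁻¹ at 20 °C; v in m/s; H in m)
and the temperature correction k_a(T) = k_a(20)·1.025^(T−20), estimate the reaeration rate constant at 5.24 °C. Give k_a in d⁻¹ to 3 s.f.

k_a(20) = 5.32 × 0.204^0.67 / 5.35^1.85 = 5.32 × 0.3447 / 22.26 = 0.08240 d⁻¹.
k_a(5.24) = 0.08240 × 1.025^(5.24−20) = 0.08240 × 0.6946 = 0.05723 d⁻¹.

k_a ≈ 0.0572 d⁻¹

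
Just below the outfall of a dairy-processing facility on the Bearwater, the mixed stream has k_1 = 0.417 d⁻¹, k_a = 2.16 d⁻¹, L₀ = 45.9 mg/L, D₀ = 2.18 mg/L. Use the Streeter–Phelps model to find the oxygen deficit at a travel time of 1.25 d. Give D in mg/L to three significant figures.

k_1 L₀/(k_a−k_1) = 0.417×45.9/(2.16−0.417) = 19.14/1.743 = 10.98 mg/L.
e^(−k_1 t) = e^(−0.417×1.250) = 0.5938; e^(−k_a t) = e^(−2.16×1.250) = 0.06721.
D = 10.98 × (0.5938 − 0.06721) + 2.18 × 0.06721 = 5.782 + 0.1465 = 5.929 mg/L.

D ≈ 5.93 mg/L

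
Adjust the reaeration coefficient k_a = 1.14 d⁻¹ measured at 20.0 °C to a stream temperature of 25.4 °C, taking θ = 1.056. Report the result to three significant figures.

k_a ≈ 1.53 d⁻¹

k_a(T₂) = k_a(T₁) · θ^(T₂−T₁) = 1.14 × 1.056^(25.4−20.0)
= 1.14 × 1.056^5.40 = 1.14 × 1.342 = 1.530 d⁻¹.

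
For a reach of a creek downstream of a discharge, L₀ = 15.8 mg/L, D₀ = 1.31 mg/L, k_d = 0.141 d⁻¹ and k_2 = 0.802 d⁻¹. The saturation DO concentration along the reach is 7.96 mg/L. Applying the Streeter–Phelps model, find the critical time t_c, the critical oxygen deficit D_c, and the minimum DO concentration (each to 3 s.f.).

t_c ≈ 1.89 d; D_c ≈ 2.13 mg/L; min DO ≈ 5.83 mg/L

With k_2/k_d = 5.688 and 1 − D₀(k_2−k_d)/(k_d L₀) = 0.6113,
t_c = ln(5.688 × 0.6113) / (0.802 − 0.141) = ln(3.477) / 0.6610 = 1.246/0.6610 = 1.885 d.
L(t_c) = L₀ e^(−k_d t_c) = 15.8 × 0.7666 = 12.11 mg/L, and at the critical point k_2 D_c = k_d L, so D_c = (0.141/0.802) × 12.11 = 2.129 mg/L.
Minimum DO = C_s − D_c = 7.96 − 2.129 = 5.831 mg/L.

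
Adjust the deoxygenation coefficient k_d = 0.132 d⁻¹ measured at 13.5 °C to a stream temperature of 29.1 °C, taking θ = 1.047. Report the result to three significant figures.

k_d(T₂) = k_d(T₁) · θ^(T₂−T₁) = 0.132 × 1.047^(29.1−13.5)
= 0.132 × 1.047^15.6 = 0.132 × 2.047 = 0.2702 d⁻¹.

k_d ≈ 0.270 d⁻¹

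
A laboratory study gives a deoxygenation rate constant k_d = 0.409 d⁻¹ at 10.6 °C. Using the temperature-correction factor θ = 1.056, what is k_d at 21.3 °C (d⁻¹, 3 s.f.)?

k_d ≈ 0.733 d⁻¹

k_d(T₂) = k_d(T₁) · θ^(T₂−T₁) = 0.409 × 1.056^(21.3−10.6)
= 0.409 × 1.056^10.7 = 0.409 × 1.791 = 0.7327 d⁻¹.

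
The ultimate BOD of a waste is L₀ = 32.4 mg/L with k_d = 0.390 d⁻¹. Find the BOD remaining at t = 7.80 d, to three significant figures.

L_t = L₀ e^(−k_d t) = 32.4 × e^(−0.390×7.80) = 32.4 × 0.04774 = 1.547 mg/L.

L ≈ 1.55 mg/L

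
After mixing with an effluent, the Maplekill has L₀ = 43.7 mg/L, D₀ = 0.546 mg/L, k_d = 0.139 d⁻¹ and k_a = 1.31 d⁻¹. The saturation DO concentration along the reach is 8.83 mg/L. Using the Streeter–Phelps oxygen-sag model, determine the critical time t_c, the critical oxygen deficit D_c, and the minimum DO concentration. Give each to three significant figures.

t_c ≈ 1.82 d; D_c ≈ 3.60 mg/L; min DO ≈ 5.23 mg/L

t_c = [1/(k_a−k_d)] ln[(k_a/k_d)(1 − D₀(k_a−k_d)/(k_d L₀))]
= [1/(1.31−0.139)] ln[(1.31/0.139)(1 − 0.546×1.171/(0.139×43.7))]
= (1/1.171) ln[9.424 × 0.8947] = 0.8540 × ln(8.432) = 0.8540 × 2.132 = 1.821 d.
L(t_c) = L₀ e^(−k_d t_c) = 43.7 × 0.7764 = 33.93 mg/L, and at the critical point k_a D_c = k_d L, so D_c = (0.139/1.31) × 33.93 = 3.600 mg/L.
Minimum DO = C_s − D_c = 8.83 − 3.600 = 5.230 mg/L.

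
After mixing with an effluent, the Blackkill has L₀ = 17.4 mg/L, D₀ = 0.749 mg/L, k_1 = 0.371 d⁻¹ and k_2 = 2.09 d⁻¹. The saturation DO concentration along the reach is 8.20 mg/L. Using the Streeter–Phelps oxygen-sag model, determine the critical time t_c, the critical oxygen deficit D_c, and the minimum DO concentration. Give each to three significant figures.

With k_2/k_1 = 5.633 and 1 − D₀(k_2−k_1)/(k_1 L₀) = 0.8005,
t_c = ln(5.633 × 0.8005) / (2.09 − 0.371) = ln(4.510) / 1.719 = 1.506/1.719 = 0.8762 d.
D_c = (k_1/k_2) L₀ e^(−k_1 t_c) = (0.371/2.09) × 17.4 × e^(−0.371×0.8762) = 0.1775 × 17.4 × 0.7225 = 2.231 mg/L.
Minimum DO = C_s − D_c = 8.20 − 2.231 = 5.969 mg/L.

t_c ≈ 0.876 d; D_c ≈ 2.23 mg/L; min DO ≈ 5.97 mg/L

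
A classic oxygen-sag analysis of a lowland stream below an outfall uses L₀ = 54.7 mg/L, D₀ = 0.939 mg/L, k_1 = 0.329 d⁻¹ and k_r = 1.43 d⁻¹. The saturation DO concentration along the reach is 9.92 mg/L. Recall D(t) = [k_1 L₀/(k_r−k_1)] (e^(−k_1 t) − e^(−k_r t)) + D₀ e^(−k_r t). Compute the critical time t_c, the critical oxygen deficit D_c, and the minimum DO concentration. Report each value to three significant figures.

With k_r/k_1 = 4.347 and 1 − D₀(k_r−k_1)/(k_1 L₀) = 0.9426,
t_c = ln(4.347 × 0.9426) / (1.43 − 0.329) = ln(4.097) / 1.101 = 1.410/1.101 = 1.281 d.
D_c = (k_1/k_r) L₀ e^(−k_1 t_c) = (0.329/1.43) × 54.7 × e^(−0.329×1.281) = 0.2301 × 54.7 × 0.6561 = 8.257 mg/L.
Minimum DO = C_s − D_c = 9.92 − 8.257 = 1.663 mg/L.

t_c ≈ 1.28 d; D_c ≈ 8.26 mg/L; min DO ≈ 1.66 mg/L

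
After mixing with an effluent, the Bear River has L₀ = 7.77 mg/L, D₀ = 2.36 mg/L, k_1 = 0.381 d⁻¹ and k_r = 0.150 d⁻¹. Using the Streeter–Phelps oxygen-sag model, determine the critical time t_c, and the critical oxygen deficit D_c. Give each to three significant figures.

t_c = [1/(k_r−k_1)] ln[(k_r/k_1)(1 − D₀(k_r−k_1)/(k_1 L₀))]
= [1/(0.150−0.381)] ln[(0.150/0.381)(1 − 2.36×-0.2310/(0.381×7.77))]
= (1/-0.2310) ln[0.3937 × 1.184] = -4.329 × ln(0.4662) = -4.329 × -0.7631 = 3.304 d.
D_c = (k_1/k_r) L₀ e^(−k_1 t_c) = (0.381/0.150) × 7.77 × e^(−0.381×3.304) = 2.540 × 7.77 × 0.2840 = 5.606 mg/L.

t_c ≈ 3.30 d; D_c ≈ 5.61 mg/L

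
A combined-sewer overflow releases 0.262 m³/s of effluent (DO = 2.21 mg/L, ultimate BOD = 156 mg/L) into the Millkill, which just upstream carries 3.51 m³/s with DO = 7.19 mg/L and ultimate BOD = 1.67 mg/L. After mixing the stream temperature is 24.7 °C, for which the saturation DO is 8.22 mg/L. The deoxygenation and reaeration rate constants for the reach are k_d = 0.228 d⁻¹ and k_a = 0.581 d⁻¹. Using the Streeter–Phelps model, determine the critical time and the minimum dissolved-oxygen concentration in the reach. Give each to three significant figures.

t_c ≈ 2.12 d; minimum DO ≈ 5.22 mg/L

Mixed DO = (3.51×7.19 + 0.262×2.21)/(3.51+0.262) = 25.82/3.772 = 6.844 mg/L.
Mixed L₀ = (3.51×1.67 + 0.262×156)/(3.772) = 46.73/3.772 = 12.39 mg/L.
Initial deficit D₀ = C_s − DO₀ = 8.22 − 6.844 = 1.376 mg/L.
t_c = (1/0.3530) ln[(0.581/0.228)(1 − 1.376×0.3530/(0.228×12.39))] = 2.833 × ln(2.110) = 2.115 d.
D_c = (0.228/0.581) × 12.39 × e^(−0.228×2.115) = 0.3924 × 12.39 × 0.6174 = 3.002 mg/L.
Minimum DO = 8.22 − 3.002 = 5.218 mg/L.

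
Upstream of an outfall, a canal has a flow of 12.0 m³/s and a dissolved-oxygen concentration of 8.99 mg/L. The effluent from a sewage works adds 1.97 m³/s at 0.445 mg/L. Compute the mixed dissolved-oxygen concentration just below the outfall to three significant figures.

Flow-weighted mixing: C = (Q_r C_r + Q_w C_w)/(Q_r + Q_w)
= (12.0×8.99 + 1.97×0.445)/(12.0 + 1.97) = 108.8/13.97 = 7.785 mg/L.

7.79 mg/L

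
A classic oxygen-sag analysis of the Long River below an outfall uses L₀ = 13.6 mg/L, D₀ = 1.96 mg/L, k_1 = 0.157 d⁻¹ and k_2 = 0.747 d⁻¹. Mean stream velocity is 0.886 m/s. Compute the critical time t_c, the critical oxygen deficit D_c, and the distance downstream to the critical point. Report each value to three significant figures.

t_c ≈ 1.32 d; D_c ≈ 2.32 mg/L; x_c ≈ 101 km

With k_2/k_1 = 4.758 and 1 − D₀(k_2−k_1)/(k_1 L₀) = 0.4584,
t_c = ln(4.758 × 0.4584) / (0.747 − 0.157) = ln(2.181) / 0.5900 = 0.7798/0.5900 = 1.322 d.
L(t_c) = L₀ e^(−k_1 t_c) = 13.6 × 0.8126 = 11.05 mg/L, and at the critical point k_2 D_c = k_1 L, so D_c = (0.157/0.747) × 11.05 = 2.323 mg/L.
x_c = v t_c = 0.886 m/s × 1.322 d × 86400 s/d = 101200 m ≈ 101 km.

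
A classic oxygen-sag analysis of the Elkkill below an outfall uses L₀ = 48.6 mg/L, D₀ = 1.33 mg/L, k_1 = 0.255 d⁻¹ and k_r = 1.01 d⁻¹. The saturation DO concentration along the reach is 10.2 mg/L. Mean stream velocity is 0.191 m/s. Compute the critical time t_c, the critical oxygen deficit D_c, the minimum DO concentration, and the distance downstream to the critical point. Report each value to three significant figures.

t_c ≈ 1.71 d; D_c ≈ 7.93 mg/L; min DO ≈ 2.27 mg/L; x_c ≈ 28.2 km

t_c = [1/(k_r−k_1)] ln[(k_r/k_1)(1 − D₀(k_r−k_1)/(k_1 L₀))]
= [1/(1.01−0.255)] ln[(1.01/0.255)(1 − 1.33×0.7550/(0.255×48.6))]
= (1/0.7550) ln[3.961 × 0.9190] = 1.325 × ln(3.640) = 1.325 × 1.292 = 1.711 d.
D_c = (k_1/k_r) L₀ e^(−k_1 t_c) = (0.255/1.01) × 48.6 × e^(−0.255×1.711) = 0.2525 × 48.6 × 0.6464 = 7.931 mg/L.
Minimum DO = C_s − D_c = 10.2 − 7.931 = 2.269 mg/L.
x_c = v t_c = 0.191 m/s × 1.711 d × 86400 s/d = 28240 m ≈ 28.2 km.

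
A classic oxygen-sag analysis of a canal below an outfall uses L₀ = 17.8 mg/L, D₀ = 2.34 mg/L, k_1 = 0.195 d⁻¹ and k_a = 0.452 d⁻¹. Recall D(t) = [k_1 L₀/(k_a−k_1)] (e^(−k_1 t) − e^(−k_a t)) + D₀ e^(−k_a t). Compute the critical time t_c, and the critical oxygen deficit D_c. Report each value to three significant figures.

t_c = [1/(k_a−k_1)] ln[(k_a/k_1)(1 − D₀(k_a−k_1)/(k_1 L₀))]
= [1/(0.452−0.195)] ln[(0.452/0.195)(1 − 2.34×0.2570/(0.195×17.8))]
= (1/0.2570) ln[2.318 × 0.8267] = 3.891 × ln(1.916) = 3.891 × 0.6504 = 2.531 d.
D_c = (k_1/k_a) L₀ e^(−k_1 t_c) = (0.195/0.452) × 17.8 × e^(−0.195×2.531) = 0.4314 × 17.8 × 0.6105 = 4.688 mg/L.

t_c ≈ 2.53 d; D_c ≈ 4.69 mg/L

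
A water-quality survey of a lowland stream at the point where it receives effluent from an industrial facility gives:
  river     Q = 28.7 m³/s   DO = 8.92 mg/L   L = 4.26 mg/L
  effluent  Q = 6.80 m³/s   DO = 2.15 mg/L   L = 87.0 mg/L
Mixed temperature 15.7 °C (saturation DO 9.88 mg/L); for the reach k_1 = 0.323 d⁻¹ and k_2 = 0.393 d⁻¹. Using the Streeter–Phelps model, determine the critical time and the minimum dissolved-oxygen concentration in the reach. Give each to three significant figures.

Mixed DO = (28.7×8.92 + 6.80×2.15)/(28.7+6.80) = 270.6/35.50 = 7.623 mg/L.
Mixed L₀ = (28.7×4.26 + 6.80×87.0)/(35.50) = 713.9/35.50 = 20.11 mg/L.
Initial deficit D₀ = C_s − DO₀ = 9.88 − 7.623 = 2.257 mg/L.
t_c = (1/0.07000) ln[(0.393/0.323)(1 − 2.257×0.07000/(0.323×20.11))] = 14.29 × ln(1.187) = 2.450 d.
D_c = (0.323/0.393) × 20.11 × e^(−0.323×2.450) = 0.8219 × 20.11 × 0.4532 = 7.489 mg/L.
Minimum DO = 9.88 − 7.489 = 2.391 mg/L.

t_c ≈ 2.45 d; minimum DO ≈ 2.39 mg/L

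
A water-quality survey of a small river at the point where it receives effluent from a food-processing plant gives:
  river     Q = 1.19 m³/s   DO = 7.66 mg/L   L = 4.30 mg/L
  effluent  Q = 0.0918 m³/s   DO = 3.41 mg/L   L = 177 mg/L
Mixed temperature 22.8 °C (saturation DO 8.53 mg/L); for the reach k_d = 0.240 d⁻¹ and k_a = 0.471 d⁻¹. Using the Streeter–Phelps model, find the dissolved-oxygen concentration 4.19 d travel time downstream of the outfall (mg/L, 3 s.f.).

DO ≈ 4.44 mg/L

Mixed DO = (1.19×7.66 + 0.0918×3.41)/(1.19+0.0918) = 9.428/1.282 = 7.356 mg/L.
Mixed L₀ = (1.19×4.30 + 0.0918×177)/(1.282) = 21.37/1.282 = 16.67 mg/L.
Initial deficit D₀ = C_s − DO₀ = 8.53 − 7.356 = 1.174 mg/L.
D(4.19) = [0.240×16.67/(0.471−0.240)](e^(−0.240×4.19) − e^(−0.471×4.19)) + 1.174 e^(−0.471×4.19)
= 17.32 × (0.3658 − 0.1390) + 1.174 × 0.1390 = 4.092 mg/L.
DO = 8.53 − 4.092 = 4.438 mg/L.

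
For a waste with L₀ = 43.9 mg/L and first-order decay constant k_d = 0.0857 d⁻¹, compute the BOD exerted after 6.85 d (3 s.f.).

y_t = L₀(1 − e^(−k_d t)) = 43.9 × (1 − e^(−0.0857×6.85))
= 43.9 × (1 − 0.5560) = 43.9 × 0.4440 = 19.49 mg/L.

y ≈ 19.5 mg/L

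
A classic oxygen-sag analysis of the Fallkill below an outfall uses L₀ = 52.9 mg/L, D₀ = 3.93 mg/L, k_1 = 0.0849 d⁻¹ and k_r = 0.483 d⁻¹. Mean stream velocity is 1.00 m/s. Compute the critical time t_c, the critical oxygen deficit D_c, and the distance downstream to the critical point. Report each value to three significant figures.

t_c ≈ 3.29 d; D_c ≈ 7.03 mg/L; x_c ≈ 284 km

t_c = [1/(k_r−k_1)] ln[(k_r/k_1)(1 − D₀(k_r−k_1)/(k_1 L₀))]
= [1/(0.483−0.0849)] ln[(0.483/0.0849)(1 − 3.93×0.3981/(0.0849×52.9))]
= (1/0.3981) ln[5.689 × 0.6516] = 2.512 × ln(3.707) = 2.512 × 1.310 = 3.291 d.
D_c = (k_1/k_r) L₀ e^(−k_1 t_c) = (0.0849/0.483) × 52.9 × e^(−0.0849×3.291) = 0.1758 × 52.9 × 0.7562 = 7.032 mg/L.
x_c = v t_c = 1.00 m/s × 3.291 d × 86400 s/d = 284400 m ≈ 284 km.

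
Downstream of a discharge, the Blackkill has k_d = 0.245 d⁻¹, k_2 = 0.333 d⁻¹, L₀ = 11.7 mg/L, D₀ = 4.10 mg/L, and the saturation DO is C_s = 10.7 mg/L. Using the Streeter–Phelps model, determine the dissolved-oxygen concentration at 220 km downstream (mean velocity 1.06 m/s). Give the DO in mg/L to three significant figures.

Travel time t = x/v = 220 km / (1.06 m/s) = 220000 m / 1.06 m/s = 207500 s = 2.402 d.
k_d L₀/(k_2−k_d) = 0.245×11.7/(0.333−0.245) = 2.866/0.08800 = 32.57 mg/L.
e^(−k_d t) = e^(−0.245×2.402) = 0.5551; e^(−k_2 t) = e^(−0.333×2.402) = 0.4494.
D = 32.57 × (0.5551 − 0.4494) + 4.10 × 0.4494 = 3.446 + 1.842 = 5.288 mg/L.
DO = C_s − D = 10.7 − 5.288 = 5.412 mg/L.

DO ≈ 5.41 mg/L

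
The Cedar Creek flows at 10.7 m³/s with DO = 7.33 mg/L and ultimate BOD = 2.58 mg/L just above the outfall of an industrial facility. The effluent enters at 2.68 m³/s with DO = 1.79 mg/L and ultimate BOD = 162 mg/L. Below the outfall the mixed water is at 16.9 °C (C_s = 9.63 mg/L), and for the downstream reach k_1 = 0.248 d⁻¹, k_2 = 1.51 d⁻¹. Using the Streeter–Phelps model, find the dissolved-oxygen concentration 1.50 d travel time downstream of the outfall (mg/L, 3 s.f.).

DO ≈ 5.30 mg/L

Mixed DO = (10.7×7.33 + 2.68×1.79)/(10.7+2.68) = 83.23/13.38 = 6.220 mg/L.
Mixed L₀ = (10.7×2.58 + 2.68×162)/(13.38) = 461.8/13.38 = 34.51 mg/L.
Initial deficit D₀ = C_s − DO₀ = 9.63 − 6.220 = 3.410 mg/L.
D(1.50) = [0.248×34.51/(1.51−0.248)](e^(−0.248×1.50) − e^(−1.51×1.50)) + 3.410 e^(−1.51×1.50)
= 6.782 × (0.6894 − 0.1038) + 3.410 × 0.1038 = 4.325 mg/L.
DO = 9.63 − 4.325 = 5.305 mg/L.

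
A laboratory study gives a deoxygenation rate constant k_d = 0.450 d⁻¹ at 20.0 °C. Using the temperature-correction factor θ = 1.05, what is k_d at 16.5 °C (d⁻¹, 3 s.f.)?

k_d ≈ 0.379 d⁻¹

k_d(T₂) = k_d(T₁) · θ^(T₂−T₁) = 0.450 × 1.05^(16.5−20.0)
= 0.450 × 1.05^-3.50 = 0.450 × 0.8430 = 0.3794 d⁻¹.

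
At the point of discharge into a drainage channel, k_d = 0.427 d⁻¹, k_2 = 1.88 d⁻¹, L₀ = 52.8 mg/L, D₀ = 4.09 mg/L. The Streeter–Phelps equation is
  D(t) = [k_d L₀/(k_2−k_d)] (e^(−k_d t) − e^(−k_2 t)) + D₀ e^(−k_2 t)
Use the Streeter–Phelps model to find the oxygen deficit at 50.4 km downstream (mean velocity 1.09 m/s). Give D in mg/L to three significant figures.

Travel time t = x/v = 50.4 km / (1.09 m/s) = 50400 m / 1.09 m/s = 46240 s = 0.5352 d.
k_d L₀/(k_2−k_d) = 0.427×52.8/(1.88−0.427) = 22.55/1.453 = 15.52 mg/L.
e^(−k_d t) = e^(−0.427×0.5352) = 0.7957; e^(−k_2 t) = e^(−1.88×0.5352) = 0.3656.
D = 15.52 × (0.7957 − 0.3656) + 4.09 × 0.3656 = 6.673 + 1.495 = 8.169 mg/L.

D ≈ 8.17 mg/L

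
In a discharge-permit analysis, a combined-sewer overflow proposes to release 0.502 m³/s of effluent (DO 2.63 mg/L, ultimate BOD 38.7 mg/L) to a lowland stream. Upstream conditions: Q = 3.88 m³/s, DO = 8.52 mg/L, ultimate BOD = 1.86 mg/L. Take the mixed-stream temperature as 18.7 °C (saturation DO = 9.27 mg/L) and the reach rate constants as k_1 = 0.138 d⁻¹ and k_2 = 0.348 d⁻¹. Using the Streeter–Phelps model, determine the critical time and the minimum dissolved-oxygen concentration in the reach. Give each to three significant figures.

t_c ≈ 2.30 d; minimum DO ≈ 7.52 mg/L

Mixed DO = (3.88×8.52 + 0.502×2.63)/(3.88+0.502) = 34.38/4.382 = 7.845 mg/L.
Mixed L₀ = (3.88×1.86 + 0.502×38.7)/(4.382) = 26.64/4.382 = 6.080 mg/L.
Initial deficit D₀ = C_s − DO₀ = 9.27 − 7.845 = 1.425 mg/L.
t_c = (1/0.2100) ln[(0.348/0.138)(1 − 1.425×0.2100/(0.138×6.080))] = 4.762 × ln(1.623) = 2.305 d.
D_c = (0.138/0.348) × 6.080 × e^(−0.138×2.305) = 0.3966 × 6.080 × 0.7276 = 1.754 mg/L.
Minimum DO = 9.27 − 1.754 = 7.516 mg/L.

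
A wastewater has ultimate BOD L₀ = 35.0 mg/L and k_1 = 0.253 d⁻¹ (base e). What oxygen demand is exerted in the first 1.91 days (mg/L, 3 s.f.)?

y_t = L₀(1 − e^(−k_1 t)) = 35.0 × (1 − e^(−0.253×1.91))
= 35.0 × (1 − 0.6168) = 35.0 × 0.3832 = 13.41 mg/L.

y ≈ 13.4 mg/L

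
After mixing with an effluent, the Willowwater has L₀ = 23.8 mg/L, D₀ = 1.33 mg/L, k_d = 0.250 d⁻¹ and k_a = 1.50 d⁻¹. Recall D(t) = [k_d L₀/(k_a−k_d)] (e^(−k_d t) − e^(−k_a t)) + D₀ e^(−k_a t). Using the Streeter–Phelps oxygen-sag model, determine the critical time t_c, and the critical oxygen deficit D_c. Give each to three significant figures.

t_c ≈ 1.17 d; D_c ≈ 2.96 mg/L

At the critical point dD/dt = 0, so k_d L₀ e^(−k_d t) = k_a D. Substituting D(t) from the Streeter–Phelps equation and solving for t gives
t_c = ln[(k_a/k_d)(1 − D₀(k_a−k_d)/(k_d L₀))] / (k_a−k_d).
Here k_a−k_d = 1.250 d⁻¹ and 1 − D₀(k_a−k_d)/(k_d L₀) = 1 − 1.33×1.250/(0.250×23.8) = 0.7206, so
t_c = ln(6.000 × 0.7206) / 1.250 = 1.464 / 1.250 = 1.171 d.
D_c = (k_d/k_a) L₀ e^(−k_d t_c) = (0.250/1.50) × 23.8 × e^(−0.250×1.171) = 0.1667 × 23.8 × 0.7462 = 2.960 mg/L.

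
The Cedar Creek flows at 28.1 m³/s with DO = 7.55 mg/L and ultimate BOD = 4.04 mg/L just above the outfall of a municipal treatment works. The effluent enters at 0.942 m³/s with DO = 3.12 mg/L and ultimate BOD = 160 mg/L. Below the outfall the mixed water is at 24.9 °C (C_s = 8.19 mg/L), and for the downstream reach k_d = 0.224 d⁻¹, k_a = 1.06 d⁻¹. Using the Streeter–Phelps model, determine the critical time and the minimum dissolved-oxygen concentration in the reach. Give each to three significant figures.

t_c ≈ 1.40 d; minimum DO ≈ 6.78 mg/L

Mixed DO = (28.1×7.55 + 0.942×3.12)/(28.1+0.942) = 215.1/29.04 = 7.406 mg/L.
Mixed L₀ = (28.1×4.04 + 0.942×160)/(29.04) = 264.2/29.04 = 9.099 mg/L.
Initial deficit D₀ = C_s − DO₀ = 8.19 − 7.406 = 0.7837 mg/L.
t_c = (1/0.8360) ln[(1.06/0.224)(1 − 0.7837×0.8360/(0.224×9.099))] = 1.196 × ln(3.211) = 1.395 d.
D_c = (0.224/1.06) × 9.099 × e^(−0.224×1.395) = 0.2113 × 9.099 × 0.7316 = 1.407 mg/L.
Minimum DO = 8.19 − 1.407 = 6.783 mg/L.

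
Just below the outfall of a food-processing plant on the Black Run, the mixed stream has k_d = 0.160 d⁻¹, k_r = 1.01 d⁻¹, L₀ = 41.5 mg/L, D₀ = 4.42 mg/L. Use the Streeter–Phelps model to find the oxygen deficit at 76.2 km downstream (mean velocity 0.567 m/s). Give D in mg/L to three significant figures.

Travel time t = x/v = 76.2 km / (0.567 m/s) = 76200 m / 0.567 m/s = 134400 s = 1.555 d.
k_d L₀/(k_r−k_d) = 0.160×41.5/(1.01−0.160) = 6.640/0.8500 = 7.812 mg/L.
e^(−k_d t) = e^(−0.160×1.555) = 0.7797; e^(−k_r t) = e^(−1.01×1.555) = 0.2078.
D = 7.812 × (0.7797 − 0.2078) + 4.42 × 0.2078 = 4.467 + 0.9186 = 5.386 mg/L.

D ≈ 5.39 mg/L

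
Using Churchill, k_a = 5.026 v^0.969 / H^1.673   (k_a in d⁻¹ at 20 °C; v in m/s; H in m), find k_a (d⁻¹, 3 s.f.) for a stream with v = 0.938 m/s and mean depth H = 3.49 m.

k_a ≈ 0.584 d⁻¹

k_a = 5.026 × 0.938^0.969 / 3.49^1.673 = 5.026 × 0.9399 / 8.094 = 0.5836 d⁻¹.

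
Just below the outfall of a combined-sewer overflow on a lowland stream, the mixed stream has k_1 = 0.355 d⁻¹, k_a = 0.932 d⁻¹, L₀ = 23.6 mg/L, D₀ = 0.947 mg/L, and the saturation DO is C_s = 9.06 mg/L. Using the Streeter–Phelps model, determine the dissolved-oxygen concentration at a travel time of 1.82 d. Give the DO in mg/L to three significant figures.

k_1 L₀/(k_a−k_1) = 0.355×23.6/(0.932−0.355) = 8.378/0.5770 = 14.52 mg/L.
e^(−k_1 t) = e^(−0.355×1.820) = 0.5241; e^(−k_a t) = e^(−0.932×1.820) = 0.1834.
D = 14.52 × (0.5241 − 0.1834) + 0.947 × 0.1834 = 4.947 + 0.1737 = 5.121 mg/L.
DO = C_s − D = 9.06 − 5.121 = 3.939 mg/L.

DO ≈ 3.94 mg/L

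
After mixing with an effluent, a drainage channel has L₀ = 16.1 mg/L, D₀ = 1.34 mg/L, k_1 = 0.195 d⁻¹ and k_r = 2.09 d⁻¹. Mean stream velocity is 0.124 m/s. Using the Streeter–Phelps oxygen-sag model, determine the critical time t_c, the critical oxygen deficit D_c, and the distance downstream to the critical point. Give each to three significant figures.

At the critical point dD/dt = 0, so k_1 L₀ e^(−k_1 t) = k_r D. Substituting D(t) from the Streeter–Phelps equation and solving for t gives
t_c = ln[(k_r/k_1)(1 − D₀(k_r−k_1)/(k_1 L₀))] / (k_r−k_1).
Here k_r−k_1 = 1.895 d⁻¹ and 1 − D₀(k_r−k_1)/(k_1 L₀) = 1 − 1.34×1.895/(0.195×16.1) = 0.1912, so
t_c = ln(10.72 × 0.1912) / 1.895 = 0.7174 / 1.895 = 0.3786 d.
L(t_c) = L₀ e^(−k_1 t_c) = 16.1 × 0.9288 = 14.95 mg/L, and at the critical point k_r D_c = k_1 L, so D_c = (0.195/2.09) × 14.95 = 1.395 mg/L.
x_c = v t_c = 0.124 m/s × 0.3786 d × 86400 s/d = 4056 m ≈ 4.06 km.

t_c ≈ 0.379 d; D_c ≈ 1.40 mg/L; x_c ≈ 4.06 km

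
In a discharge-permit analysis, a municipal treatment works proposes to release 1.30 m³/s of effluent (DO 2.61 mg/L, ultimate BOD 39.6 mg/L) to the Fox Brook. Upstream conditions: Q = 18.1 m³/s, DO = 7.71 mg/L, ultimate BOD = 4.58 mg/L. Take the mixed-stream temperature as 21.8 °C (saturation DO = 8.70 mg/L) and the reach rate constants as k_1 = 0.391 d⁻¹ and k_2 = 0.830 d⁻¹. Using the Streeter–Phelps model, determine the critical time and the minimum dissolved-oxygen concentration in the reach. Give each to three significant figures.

t_c ≈ 1.16 d; minimum DO ≈ 6.63 mg/L

Mixed DO = (18.1×7.71 + 1.30×2.61)/(18.1+1.30) = 142.9/19.40 = 7.368 mg/L.
Mixed L₀ = (18.1×4.58 + 1.30×39.6)/(19.40) = 134.4/19.40 = 6.927 mg/L.
Initial deficit D₀ = C_s − DO₀ = 8.70 − 7.368 = 1.332 mg/L.
t_c = (1/0.4390) ln[(0.830/0.391)(1 − 1.332×0.4390/(0.391×6.927))] = 2.278 × ln(1.665) = 1.161 d.
D_c = (0.391/0.830) × 6.927 × e^(−0.391×1.161) = 0.4711 × 6.927 × 0.6352 = 2.073 mg/L.
Minimum DO = 8.70 − 2.073 = 6.627 mg/L.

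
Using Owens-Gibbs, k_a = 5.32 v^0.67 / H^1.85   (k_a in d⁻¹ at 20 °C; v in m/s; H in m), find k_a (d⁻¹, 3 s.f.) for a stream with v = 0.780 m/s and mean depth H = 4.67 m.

k_a = 5.32 × 0.780^0.67 / 4.67^1.85 = 5.32 × 0.8466 / 17.31 = 0.2602 d⁻¹.

k_a ≈ 0.260 d⁻¹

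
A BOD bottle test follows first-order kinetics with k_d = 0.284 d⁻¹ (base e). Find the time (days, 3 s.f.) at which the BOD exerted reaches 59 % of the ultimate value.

t ≈ 3.14 d

y/L₀ = 1 − e^(−k_d t) = 0.59 ⇒ e^(−k_d t) = 0.410
t = −ln(0.410) / 0.284 = 0.8916 / 0.284 = 3.139 d.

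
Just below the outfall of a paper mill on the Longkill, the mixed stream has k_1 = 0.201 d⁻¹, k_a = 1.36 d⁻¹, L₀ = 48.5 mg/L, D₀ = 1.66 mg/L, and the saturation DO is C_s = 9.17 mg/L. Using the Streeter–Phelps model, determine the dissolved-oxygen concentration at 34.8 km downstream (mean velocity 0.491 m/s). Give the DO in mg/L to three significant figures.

DO ≈ 4.25 mg/L

Travel time t = x/v = 34.8 km / (0.491 m/s) = 34800 m / 0.491 m/s = 70880 s = 0.8203 d.
k_1 L₀/(k_a−k_1) = 0.201×48.5/(1.36−0.201) = 9.748/1.159 = 8.411 mg/L.
e^(−k_1 t) = e^(−0.201×0.8203) = 0.8480; e^(−k_a t) = e^(−1.36×0.8203) = 0.3277.
D = 8.411 × (0.8480 − 0.3277) + 1.66 × 0.3277 = 4.376 + 0.5440 = 4.920 mg/L.
DO = C_s − D = 9.17 − 4.920 = 4.250 mg/L.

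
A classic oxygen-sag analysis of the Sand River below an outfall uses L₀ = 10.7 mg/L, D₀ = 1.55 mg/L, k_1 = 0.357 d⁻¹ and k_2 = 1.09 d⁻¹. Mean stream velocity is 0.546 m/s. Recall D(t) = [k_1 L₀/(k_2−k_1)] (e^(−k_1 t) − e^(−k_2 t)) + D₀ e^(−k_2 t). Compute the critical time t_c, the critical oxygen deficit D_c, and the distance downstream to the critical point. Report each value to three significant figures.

At the critical point dD/dt = 0, so k_1 L₀ e^(−k_1 t) = k_2 D. Substituting D(t) from the Streeter–Phelps equation and solving for t gives
t_c = ln[(k_2/k_1)(1 − D₀(k_2−k_1)/(k_1 L₀))] / (k_2−k_1).
Here k_2−k_1 = 0.7330 d⁻¹ and 1 − D₀(k_2−k_1)/(k_1 L₀) = 1 − 1.55×0.7330/(0.357×10.7) = 0.7026, so
t_c = ln(3.053 × 0.7026) / 0.7330 = 0.7632 / 0.7330 = 1.041 d.
D_c = (k_1/k_2) L₀ e^(−k_1 t_c) = (0.357/1.09) × 10.7 × e^(−0.357×1.041) = 0.3275 × 10.7 × 0.6896 = 2.417 mg/L.
x_c = v t_c = 0.546 m/s × 1.041 d × 86400 s/d = 49120 m ≈ 49.1 km.

t_c ≈ 1.04 d; D_c ≈ 2.42 mg/L; x_c ≈ 49.1 km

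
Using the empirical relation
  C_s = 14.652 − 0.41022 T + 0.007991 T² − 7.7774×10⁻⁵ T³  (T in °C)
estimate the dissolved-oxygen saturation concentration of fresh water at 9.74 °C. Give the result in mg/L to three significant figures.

C_s = 14.652 − 0.41022×9.74 + 0.007991×9.74² − 7.7774×10⁻⁵×9.74³ = 11.34 mg/L.

C_s ≈ 11.3 mg/L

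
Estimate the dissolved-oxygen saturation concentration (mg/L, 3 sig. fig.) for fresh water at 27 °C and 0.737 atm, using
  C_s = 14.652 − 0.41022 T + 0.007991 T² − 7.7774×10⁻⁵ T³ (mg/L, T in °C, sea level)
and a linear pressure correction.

At sea level: C_s = 14.652 − 0.41022×27 + 0.007991×27² − 7.7774×10⁻⁵×27³ = 7.871 mg/L.
Pressure correction: C_s' = 7.871 × 0.737 = 5.801 mg/L.

C_s ≈ 5.80 mg/L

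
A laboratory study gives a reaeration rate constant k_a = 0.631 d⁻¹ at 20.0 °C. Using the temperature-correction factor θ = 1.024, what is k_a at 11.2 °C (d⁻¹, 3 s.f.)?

k_a ≈ 0.512 d⁻¹

k_a(T₂) = k_a(T₁) · θ^(T₂−T₁) = 0.631 × 1.024^(11.2−20.0)
= 0.631 × 1.024^-8.80 = 0.631 × 0.8116 = 0.5121 d⁻¹.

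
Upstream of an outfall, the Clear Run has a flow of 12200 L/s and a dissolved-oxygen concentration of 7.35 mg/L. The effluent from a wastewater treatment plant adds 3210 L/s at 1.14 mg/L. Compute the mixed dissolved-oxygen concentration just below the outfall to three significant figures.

Flow-weighted mixing: C = (Q_r C_r + Q_w C_w)/(Q_r + Q_w)
= (12200×7.35 + 3210×1.14)/(12200 + 3210) = 93330/15410 = 6.056 mg/L.

6.06 mg/L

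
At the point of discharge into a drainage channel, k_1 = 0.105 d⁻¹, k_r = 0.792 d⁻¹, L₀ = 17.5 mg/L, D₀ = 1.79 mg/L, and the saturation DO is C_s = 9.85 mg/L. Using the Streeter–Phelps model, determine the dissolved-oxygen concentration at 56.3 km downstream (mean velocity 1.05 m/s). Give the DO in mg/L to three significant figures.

DO ≈ 7.89 mg/L

Travel time t = x/v = 56.3 km / (1.05 m/s) = 56300 m / 1.05 m/s = 53620 s = 0.6206 d.
k_1 L₀/(k_r−k_1) = 0.105×17.5/(0.792−0.105) = 1.837/0.6870 = 2.675 mg/L.
e^(−k_1 t) = e^(−0.105×0.6206) = 0.9369; e^(−k_r t) = e^(−0.792×0.6206) = 0.6117.
D = 2.675 × (0.9369 − 0.6117) + 1.79 × 0.6117 = 0.8698 + 1.095 = 1.965 mg/L.
DO = C_s − D = 9.85 − 1.965 = 7.885 mg/L.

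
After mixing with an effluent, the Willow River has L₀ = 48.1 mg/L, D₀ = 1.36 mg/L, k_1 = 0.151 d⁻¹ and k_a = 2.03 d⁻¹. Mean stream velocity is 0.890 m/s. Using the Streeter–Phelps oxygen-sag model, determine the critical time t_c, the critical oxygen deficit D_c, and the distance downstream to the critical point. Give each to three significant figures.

With k_a/k_1 = 13.44 and 1 − D₀(k_a−k_1)/(k_1 L₀) = 0.6482,
t_c = ln(13.44 × 0.6482) / (2.03 − 0.151) = ln(8.714) / 1.879 = 2.165/1.879 = 1.152 d.
L(t_c) = L₀ e^(−k_1 t_c) = 48.1 × 0.8403 = 40.42 mg/L, and at the critical point k_a D_c = k_1 L, so D_c = (0.151/2.03) × 40.42 = 3.007 mg/L.
x_c = v t_c = 0.890 m/s × 1.152 d × 86400 s/d = 88600 m ≈ 88.6 km.

t_c ≈ 1.15 d; D_c ≈ 3.01 mg/L; x_c ≈ 88.6 km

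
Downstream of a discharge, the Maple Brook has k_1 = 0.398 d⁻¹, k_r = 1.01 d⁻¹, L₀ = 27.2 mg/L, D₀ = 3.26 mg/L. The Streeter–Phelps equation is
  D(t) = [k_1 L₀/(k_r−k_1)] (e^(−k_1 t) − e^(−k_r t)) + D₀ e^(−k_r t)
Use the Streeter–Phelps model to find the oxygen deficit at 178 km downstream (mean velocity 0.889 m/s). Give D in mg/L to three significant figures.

Travel time t = x/v = 178 km / (0.889 m/s) = 178000 m / 0.889 m/s = 200200 s = 2.317 d.
k_1 L₀/(k_r−k_1) = 0.398×27.2/(1.01−0.398) = 10.83/0.6120 = 17.69 mg/L.
e^(−k_1 t) = e^(−0.398×2.317) = 0.3976; e^(−k_r t) = e^(−1.01×2.317) = 0.09627.
D = 17.69 × (0.3976 − 0.09627) + 3.26 × 0.09627 = 5.330 + 0.3138 = 5.644 mg/L.

D ≈ 5.64 mg/L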